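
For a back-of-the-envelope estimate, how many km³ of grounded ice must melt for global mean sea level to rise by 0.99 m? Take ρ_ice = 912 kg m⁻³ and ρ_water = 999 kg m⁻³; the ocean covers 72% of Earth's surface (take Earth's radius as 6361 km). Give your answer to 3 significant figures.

Required water volume = Δh × A = 0.99 m × 3.66×10^14 m² = 3.624×10^14 m³ = 3.624×10^5 km³.
Ice volume = water volume × ρ_w/ρ_ice = 3.624×10^5 × 999/912 = 3.97×10^5 km³.

≈ 3.97×10^5 km³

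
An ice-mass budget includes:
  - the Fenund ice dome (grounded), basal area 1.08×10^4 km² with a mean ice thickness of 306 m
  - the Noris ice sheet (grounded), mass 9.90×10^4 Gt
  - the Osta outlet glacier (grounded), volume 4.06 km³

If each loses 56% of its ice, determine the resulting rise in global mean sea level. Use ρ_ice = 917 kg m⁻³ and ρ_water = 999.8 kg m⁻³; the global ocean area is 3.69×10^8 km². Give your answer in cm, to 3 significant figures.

≈ 15.5 cm

Fenund: ice volume = 1.08×10^4 km² × 306 m = 3305 km³; 0.56 × 3305 × (917/999.8) = 1697 km³ of water.
Noris: 0.56 × 9.90×10^4 Gt = 5.544×10^16 kg; dividing by ρ_w = 999.8 kg m⁻³ gives 5.545×10^13 m³ of water.
Osta: 0.56 × 4.06 km³ × (917/999.8) = 2.085 km³ of water.
Total added water ≈ 5.715×10^13 m³ over 3.69×10^14 m² → Δh = 0.155 m = 15.5 cm.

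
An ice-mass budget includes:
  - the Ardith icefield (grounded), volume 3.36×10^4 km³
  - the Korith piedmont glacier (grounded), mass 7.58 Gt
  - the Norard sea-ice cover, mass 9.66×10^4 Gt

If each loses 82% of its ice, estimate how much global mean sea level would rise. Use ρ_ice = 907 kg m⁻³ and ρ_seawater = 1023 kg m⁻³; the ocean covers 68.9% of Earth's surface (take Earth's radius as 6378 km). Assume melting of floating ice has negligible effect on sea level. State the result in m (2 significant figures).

Ardith: 0.82 × 3.36×10^4 km³ × (907/1023) = 2.443×10^4 km³ of water.
Korith: 0.82 × 7.58 Gt = 6.216×10^12 kg; dividing by ρ_w = 1023 kg m⁻³ gives 6.076×10^9 m³ of water.
The Norard sea-ice cover is floating and already displaces its own weight of water, so its melt adds essentially nothing to sea level.
Total added water ≈ 2.443×10^13 m³ over 3.52×10^14 m² → Δh = 0.0694 m.

≈ 0.069 m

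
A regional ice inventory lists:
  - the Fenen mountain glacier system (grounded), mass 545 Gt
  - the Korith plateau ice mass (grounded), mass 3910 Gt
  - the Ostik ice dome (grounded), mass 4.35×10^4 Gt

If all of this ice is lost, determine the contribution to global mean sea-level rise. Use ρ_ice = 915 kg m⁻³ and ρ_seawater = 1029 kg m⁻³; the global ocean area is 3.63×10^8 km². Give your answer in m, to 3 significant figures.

≈ 0.128 m

Fenen: 545 Gt = 5.450×10^14 kg; dividing by ρ_w = 1029 kg m⁻³ gives 5.296×10^11 m³ of water.
Korith: 3910 Gt = 3.910×10^15 kg; dividing by ρ_w = 1029 kg m⁻³ gives 3.800×10^12 m³ of water.
Ostik: 4.35×10^4 Gt = 4.350×10^16 kg; dividing by ρ_w = 1029 kg m⁻³ gives 4.227×10^13 m³ of water.
Total added water ≈ 4.660×10^13 m³ over 3.63×10^14 m² → Δh = 0.128 m.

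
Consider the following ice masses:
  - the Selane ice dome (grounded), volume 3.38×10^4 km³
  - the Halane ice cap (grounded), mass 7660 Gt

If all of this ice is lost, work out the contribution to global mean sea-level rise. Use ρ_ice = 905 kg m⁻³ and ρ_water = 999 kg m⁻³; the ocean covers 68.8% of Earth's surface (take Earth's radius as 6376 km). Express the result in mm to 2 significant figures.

Selane: 3.38×10^4 km³ × (905/999) = 3.062×10^4 km³ of water.
Halane: 7660 Gt = 7.660×10^15 kg; dividing by ρ_w = 999 kg m⁻³ gives 7.668×10^12 m³ of water.
Total added water ≈ 3.829×10^13 m³ over 3.51×10^14 m² → Δh = 0.109 m = 110 mm.

≈ 110 mm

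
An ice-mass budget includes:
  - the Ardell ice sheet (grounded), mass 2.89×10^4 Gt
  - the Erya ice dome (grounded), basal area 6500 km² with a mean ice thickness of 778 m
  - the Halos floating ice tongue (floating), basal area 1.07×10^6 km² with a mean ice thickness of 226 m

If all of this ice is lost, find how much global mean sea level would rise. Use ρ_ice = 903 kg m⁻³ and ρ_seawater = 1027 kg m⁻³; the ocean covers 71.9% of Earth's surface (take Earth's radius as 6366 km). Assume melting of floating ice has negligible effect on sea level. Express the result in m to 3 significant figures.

Ardell: 2.89×10^4 Gt = 2.890×10^16 kg; dividing by ρ_w = 1027 kg m⁻³ gives 2.814×10^13 m³ of water.
Erya: ice volume = 6500 km² × 778 m = 5057 km³; 5057 × (903/1027) = 4446 km³ of water.
The Halos floating ice tongue is floating and already displaces its own weight of water, so its melt adds essentially nothing to sea level.
Total added water ≈ 3.259×10^13 m³ over 3.66×10^14 m² → Δh = 0.0890 m.

≈ 0.0890 m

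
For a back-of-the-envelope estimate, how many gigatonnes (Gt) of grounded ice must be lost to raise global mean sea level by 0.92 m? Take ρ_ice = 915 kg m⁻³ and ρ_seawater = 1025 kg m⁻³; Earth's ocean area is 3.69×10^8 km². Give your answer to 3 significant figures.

≈ 3.48×10^5 Gt

Required water volume = Δh × A = 0.92 m × 3.69×10^14 m² = 3.395×10^14 m³.
ρ_w = 1025 kg m⁻³, so the mass of water = 3.395×10^14 m³ × 1025 kg m⁻³ = 3.480×10^17 kg = 3.48×10^5 Gt (and the same mass of ice, by conservation).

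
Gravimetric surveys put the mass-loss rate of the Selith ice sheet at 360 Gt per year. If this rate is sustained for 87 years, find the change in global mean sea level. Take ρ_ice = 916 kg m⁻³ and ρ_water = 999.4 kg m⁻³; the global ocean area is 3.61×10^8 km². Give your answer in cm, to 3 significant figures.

Total mass lost = 360 Gt/yr × 87 yr = 3.132×10^4 Gt = 3.132×10^16 kg.
ρ_w = 999.4 kg m⁻³, so water volume = 3.132×10^16 / 999.4 = 3.134×10^13 m³.
Δh = 3.134×10^13 / 3.61×10^14 = 0.0868 m = 8.68 cm.

≈ 8.68 cm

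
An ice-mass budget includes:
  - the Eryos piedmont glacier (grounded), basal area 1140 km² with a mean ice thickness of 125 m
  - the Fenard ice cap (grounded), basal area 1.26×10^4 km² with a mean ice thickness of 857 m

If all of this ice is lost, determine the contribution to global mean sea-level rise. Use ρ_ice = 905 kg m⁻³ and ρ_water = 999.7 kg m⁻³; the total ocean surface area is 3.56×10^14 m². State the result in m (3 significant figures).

≈ 0.0278 m

Eryos: ice volume = 1140 km² × 125 m = 142.5 km³; 142.5 × (905/999.7) = 129.0 km³ of water.
Fenard: ice volume = 1.26×10^4 km² × 857 m = 1.080×10^4 km³; 1.080×10^4 × (905/999.7) = 9775 km³ of water.
Total added water ≈ 9.904×10^12 m³ over 3.56×10^14 m² → Δh = 0.0278 m.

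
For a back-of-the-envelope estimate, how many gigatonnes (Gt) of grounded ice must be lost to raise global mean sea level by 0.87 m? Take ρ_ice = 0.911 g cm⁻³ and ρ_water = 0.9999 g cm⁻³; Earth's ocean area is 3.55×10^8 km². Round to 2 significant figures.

≈ 3.1×10^5 Gt

Required water volume = Δh × A = 0.87 m × 3.55×10^14 m² = 3.088×10^14 m³.
ρ_w = 0.9999 g cm⁻³ = 999.9 kg m⁻³, so the mass of water = 3.088×10^14 m³ × 999.9 kg m⁻³ = 3.088×10^17 kg = 3.1×10^5 Gt (and the same mass of ice, by conservation).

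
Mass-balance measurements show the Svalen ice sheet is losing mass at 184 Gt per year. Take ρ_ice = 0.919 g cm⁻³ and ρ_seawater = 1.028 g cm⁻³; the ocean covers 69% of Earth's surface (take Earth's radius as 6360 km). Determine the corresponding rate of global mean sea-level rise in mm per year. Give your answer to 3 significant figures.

≈ 0.510 mm/yr

ρ_w = 1.028 g cm⁻³ = 1028 kg m⁻³. Annual water volume added = 184 Gt / ρ_w = 1.840×10^14 kg / 1028 kg m⁻³ = 1.790×10^11 m³.
Δh per year = 1.790×10^11 / 3.51×10^14 = 5.10×10^-4 m = 0.510 mm.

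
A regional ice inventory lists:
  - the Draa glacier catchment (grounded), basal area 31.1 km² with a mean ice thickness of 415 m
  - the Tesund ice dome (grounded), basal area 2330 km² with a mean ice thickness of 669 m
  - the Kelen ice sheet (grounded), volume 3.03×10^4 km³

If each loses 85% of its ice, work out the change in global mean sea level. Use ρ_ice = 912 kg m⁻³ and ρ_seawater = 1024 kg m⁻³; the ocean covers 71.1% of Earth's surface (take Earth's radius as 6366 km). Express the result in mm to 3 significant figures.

≈ 66.6 mm

Draa: ice volume = 31.1 km² × 415 m = 12.91 km³; 0.85 × 12.91 × (912/1024) = 9.771 km³ of water.
Tesund: ice volume = 2330 km² × 669 m = 1559 km³; 0.85 × 1559 × (912/1024) = 1180 km³ of water.
Kelen: 0.85 × 3.03×10^4 km³ × (912/1024) = 2.294×10^4 km³ of water.
Total added water ≈ 2.413×10^13 m³ over 3.62×10^14 m² → Δh = 0.0666 m = 66.6 mm.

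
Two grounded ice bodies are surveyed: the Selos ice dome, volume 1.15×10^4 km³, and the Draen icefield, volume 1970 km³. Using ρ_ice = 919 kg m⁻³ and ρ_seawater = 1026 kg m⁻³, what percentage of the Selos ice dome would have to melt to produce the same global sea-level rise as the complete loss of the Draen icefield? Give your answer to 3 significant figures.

≈ 17.1 %

Equal sea-level rise means equal mass of meltwater, i.e. equal mass of ice lost.
Ice mass of Draen: 1.810×10^15 kg; ice mass of Selos: 1.057×10^16 kg.
Fraction required = 1.810×10^15 / 1.057×10^16 = 0.171 → 17.1 %.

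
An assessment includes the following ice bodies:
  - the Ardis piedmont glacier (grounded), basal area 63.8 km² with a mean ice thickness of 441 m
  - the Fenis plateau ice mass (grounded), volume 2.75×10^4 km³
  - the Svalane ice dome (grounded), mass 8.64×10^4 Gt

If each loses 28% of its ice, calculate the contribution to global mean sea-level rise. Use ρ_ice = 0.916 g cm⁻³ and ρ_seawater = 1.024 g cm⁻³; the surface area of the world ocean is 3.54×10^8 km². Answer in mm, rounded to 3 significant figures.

Ardis: ice volume = 63.8 km² × 441 m = 28.14 km³; 0.28 × 28.14 × (916/1024) = 7.047 km³ of water.
Fenis: 0.28 × 2.75×10^4 km³ × (916/1024) = 6888 km³ of water.
Svalane: 0.28 × 8.64×10^4 Gt = 2.419×10^16 kg; dividing by ρ_w = 1.024 g cm⁻³ = 1024 kg m⁻³ gives 2.363×10^13 m³ of water.
Total added water ≈ 3.052×10^13 m³ over 3.54×10^14 m² → Δh = 0.0862 m = 86.2 mm.

≈ 86.2 mm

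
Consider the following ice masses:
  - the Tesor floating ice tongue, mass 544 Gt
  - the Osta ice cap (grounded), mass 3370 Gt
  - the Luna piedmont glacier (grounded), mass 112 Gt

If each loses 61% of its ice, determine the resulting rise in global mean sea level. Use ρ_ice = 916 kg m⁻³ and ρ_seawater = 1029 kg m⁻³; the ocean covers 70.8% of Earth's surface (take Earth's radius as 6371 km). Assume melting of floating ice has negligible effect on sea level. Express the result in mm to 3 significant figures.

≈ 5.72 mm

The Tesor floating ice tongue is floating and already displaces its own weight of water, so its melt adds essentially nothing to sea level.
Osta: 0.61 × 3370 Gt = 2.056×10^15 kg; dividing by ρ_w = 1029 kg m⁻³ gives 1.998×10^12 m³ of water.
Luna: 0.61 × 112 Gt = 6.832×10^13 kg; dividing by ρ_w = 1029 kg m⁻³ gives 6.639×10^10 m³ of water.
Total added water ≈ 2.064×10^12 m³ over 3.61×10^14 m² → Δh = 5.72×10^-3 m = 5.72 mm.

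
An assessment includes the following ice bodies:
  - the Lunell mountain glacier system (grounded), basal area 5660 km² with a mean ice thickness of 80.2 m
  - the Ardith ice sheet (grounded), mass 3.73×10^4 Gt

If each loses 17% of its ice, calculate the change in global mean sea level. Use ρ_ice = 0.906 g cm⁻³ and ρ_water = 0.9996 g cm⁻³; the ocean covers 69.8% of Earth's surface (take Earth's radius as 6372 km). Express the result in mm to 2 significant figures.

≈ 18 mm

Lunell: ice volume = 5660 km² × 80.2 m = 453.9 km³; 0.17 × 453.9 × (906/999.6) = 69.94 km³ of water.
Ardith: 0.17 × 3.73×10^4 Gt = 6.341×10^15 kg; dividing by ρ_w = 0.9996 g cm⁻³ = 999.6 kg m⁻³ gives 6.344×10^12 m³ of water.
Total added water ≈ 6.413×10^12 m³ over 3.56×10^14 m² → Δh = 0.0180 m = 18 mm.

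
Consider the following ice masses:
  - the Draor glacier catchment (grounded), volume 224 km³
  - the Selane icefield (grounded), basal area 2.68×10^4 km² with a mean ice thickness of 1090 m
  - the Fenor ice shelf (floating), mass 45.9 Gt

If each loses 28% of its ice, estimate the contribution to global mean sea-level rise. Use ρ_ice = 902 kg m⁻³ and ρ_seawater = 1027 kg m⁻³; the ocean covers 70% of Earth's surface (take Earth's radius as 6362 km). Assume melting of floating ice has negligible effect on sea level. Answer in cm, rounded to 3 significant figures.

≈ 2.03 cm

Draor: 0.28 × 224 km³ × (902/1027) = 55.09 km³ of water.
Selane: ice volume = 2.68×10^4 km² × 1090 m = 2.921×10^4 km³; 0.28 × 2.921×10^4 × (902/1027) = 7184 km³ of water.
The Fenor ice shelf is floating and already displaces its own weight of water, so its melt adds essentially nothing to sea level.
Total added water ≈ 7.239×10^12 m³ over 3.56×10^14 m² → Δh = 0.0203 m = 2.03 cm.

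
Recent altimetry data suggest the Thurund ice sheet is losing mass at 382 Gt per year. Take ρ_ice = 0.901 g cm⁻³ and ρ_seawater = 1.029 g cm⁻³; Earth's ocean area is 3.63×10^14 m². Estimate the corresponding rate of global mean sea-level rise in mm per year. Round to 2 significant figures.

≈ 1.0 mm/yr

ρ_w = 1.029 g cm⁻³ = 1029 kg m⁻³. Annual water volume added = 382 Gt / ρ_w = 3.820×10^14 kg / 1029 kg m⁻³ = 3.712×10^11 m³.
Δh per year = 3.712×10^11 / 3.63×10^14 = 1.02×10^-3 m = 1.0 mm.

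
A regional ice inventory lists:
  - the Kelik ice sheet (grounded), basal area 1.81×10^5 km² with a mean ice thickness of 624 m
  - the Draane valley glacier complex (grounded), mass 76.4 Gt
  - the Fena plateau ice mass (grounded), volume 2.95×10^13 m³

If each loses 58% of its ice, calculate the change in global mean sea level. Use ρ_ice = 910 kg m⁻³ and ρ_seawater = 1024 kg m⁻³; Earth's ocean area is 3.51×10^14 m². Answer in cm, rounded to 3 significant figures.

≈ 20.9 cm

Kelik: ice volume = 1.81×10^5 km² × 624 m = 1.129×10^5 km³; 0.58 × 1.129×10^5 × (910/1024) = 5.821×10^4 km³ of water.
Draane: 0.58 × 76.4 Gt = 4.431×10^13 kg; dividing by ρ_w = 1024 kg m⁻³ gives 4.327×10^10 m³ of water.
Fena: 0.58 × 2.95×10^13 m³ × (910/1024) = 1.521×10^13 m³ of water.
Total added water ≈ 7.346×10^13 m³ over 3.51×10^14 m² → Δh = 0.209 m = 20.9 cm.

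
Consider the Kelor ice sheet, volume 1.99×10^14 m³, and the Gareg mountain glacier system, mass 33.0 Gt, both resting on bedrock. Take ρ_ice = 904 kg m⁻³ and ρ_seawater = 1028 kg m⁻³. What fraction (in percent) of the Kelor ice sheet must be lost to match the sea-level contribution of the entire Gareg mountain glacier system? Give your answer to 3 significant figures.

Equal sea-level rise means equal mass of meltwater, i.e. equal mass of ice lost.
Ice mass of Gareg: 3.300×10^13 kg; ice mass of Kelor: 1.799×10^17 kg.
Fraction required = 3.300×10^13 / 1.799×10^17 = 1.83×10^-4 → 0.0183 %.

≈ 0.0183 %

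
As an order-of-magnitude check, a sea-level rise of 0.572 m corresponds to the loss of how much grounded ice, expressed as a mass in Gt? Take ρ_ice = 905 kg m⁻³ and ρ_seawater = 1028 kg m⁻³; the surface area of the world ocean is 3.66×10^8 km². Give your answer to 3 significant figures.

Required water volume = Δh × A = 0.572 m × 3.66×10^14 m² = 2.094×10^14 m³.
ρ_w = 1028 kg m⁻³, so the mass of water = 2.094×10^14 m³ × 1028 kg m⁻³ = 2.152×10^17 kg = 2.15×10^5 Gt (and the same mass of ice, by conservation).

≈ 2.15×10^5 Gt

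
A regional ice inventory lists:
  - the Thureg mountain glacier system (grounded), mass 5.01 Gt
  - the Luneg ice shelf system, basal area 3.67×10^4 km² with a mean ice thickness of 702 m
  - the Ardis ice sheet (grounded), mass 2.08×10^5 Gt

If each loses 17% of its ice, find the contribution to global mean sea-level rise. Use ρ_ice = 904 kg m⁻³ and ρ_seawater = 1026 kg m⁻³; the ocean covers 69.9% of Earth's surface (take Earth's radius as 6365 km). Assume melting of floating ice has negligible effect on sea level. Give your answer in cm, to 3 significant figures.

≈ 9.68 cm

Thureg: 0.17 × 5.01 Gt = 8.517×10^11 kg; dividing by ρ_w = 1026 kg m⁻³ gives 8.301×10^8 m³ of water.
The Luneg ice shelf system is floating and already displaces its own weight of water, so its melt adds essentially nothing to sea level.
Ardis: 0.17 × 2.08×10^5 Gt = 3.536×10^16 kg; dividing by ρ_w = 1026 kg m⁻³ gives 3.446×10^13 m³ of water.
Total added water ≈ 3.446×10^13 m³ over 3.56×10^14 m² → Δh = 0.0968 m = 9.68 cm.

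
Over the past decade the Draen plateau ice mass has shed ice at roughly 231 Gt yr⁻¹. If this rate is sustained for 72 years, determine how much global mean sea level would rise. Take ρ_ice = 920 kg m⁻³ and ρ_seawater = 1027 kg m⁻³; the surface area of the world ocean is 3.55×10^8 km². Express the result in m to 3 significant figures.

Total mass lost = 231 Gt/yr × 72 yr = 1.663×10^4 Gt = 1.663×10^16 kg.
ρ_w = 1027 kg m⁻³, so water volume = 1.663×10^16 / 1027 = 1.619×10^13 m³.
Δh = 1.619×10^13 / 3.55×10^14 = 0.0456 m.

≈ 0.0456 m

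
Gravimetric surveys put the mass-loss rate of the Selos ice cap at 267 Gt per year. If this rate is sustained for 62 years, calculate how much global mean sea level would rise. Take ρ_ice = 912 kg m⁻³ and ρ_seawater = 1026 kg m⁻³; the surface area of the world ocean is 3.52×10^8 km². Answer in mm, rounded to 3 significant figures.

≈ 45.8 mm

Total mass lost = 267 Gt/yr × 62 yr = 1.655×10^4 Gt = 1.655×10^16 kg.
ρ_w = 1026 kg m⁻³, so water volume = 1.655×10^16 / 1026 = 1.613×10^13 m³.
Δh = 1.613×10^13 / 3.52×10^14 = 0.0458 m = 45.8 mm.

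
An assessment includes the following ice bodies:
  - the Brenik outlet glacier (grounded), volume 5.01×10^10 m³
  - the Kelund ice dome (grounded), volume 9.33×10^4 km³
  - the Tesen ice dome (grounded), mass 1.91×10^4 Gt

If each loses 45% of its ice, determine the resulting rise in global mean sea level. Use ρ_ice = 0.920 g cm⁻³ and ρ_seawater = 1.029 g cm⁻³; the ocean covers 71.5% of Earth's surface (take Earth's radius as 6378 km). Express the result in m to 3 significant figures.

≈ 0.126 m

Brenik: 0.45 × 5.01×10^10 m³ × (920/1029) = 2.016×10^10 m³ of water.
Kelund: 0.45 × 9.33×10^4 km³ × (920/1029) = 3.754×10^4 km³ of water.
Tesen: 0.45 × 1.91×10^4 Gt = 8.595×10^15 kg; dividing by ρ_w = 1.029 g cm⁻³ = 1029 kg m⁻³ gives 8.353×10^12 m³ of water.
Total added water ≈ 4.591×10^13 m³ over 3.65×10^14 m² → Δh = 0.126 m.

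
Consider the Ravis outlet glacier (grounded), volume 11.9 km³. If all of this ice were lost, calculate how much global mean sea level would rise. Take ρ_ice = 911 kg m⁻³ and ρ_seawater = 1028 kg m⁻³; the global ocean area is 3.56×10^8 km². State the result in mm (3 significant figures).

Ravis: 11.9 km³ × (911/1028) = 10.55 km³ of water.
Spread over 3.56×10^14 m² of ocean, Δh = 1.055×10^10 / 3.56×10^14 = 2.96×10^-5 m = 0.0296 mm.

≈ 0.0296 mm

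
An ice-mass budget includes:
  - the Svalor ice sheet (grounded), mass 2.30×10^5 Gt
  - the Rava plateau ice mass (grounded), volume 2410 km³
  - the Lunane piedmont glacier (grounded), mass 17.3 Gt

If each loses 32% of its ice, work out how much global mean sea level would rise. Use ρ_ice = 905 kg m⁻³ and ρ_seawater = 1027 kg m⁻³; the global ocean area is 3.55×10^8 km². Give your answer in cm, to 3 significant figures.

Svalor: 0.32 × 2.30×10^5 Gt = 7.360×10^16 kg; dividing by ρ_w = 1027 kg m⁻³ gives 7.167×10^13 m³ of water.
Rava: 0.32 × 2410 km³ × (905/1027) = 679.6 km³ of water.
Lunane: 0.32 × 17.3 Gt = 5.536×10^12 kg; dividing by ρ_w = 1027 kg m⁻³ gives 5.390×10^9 m³ of water.
Total added water ≈ 7.235×10^13 m³ over 3.55×10^14 m² → Δh = 0.204 m = 20.4 cm.

≈ 20.4 cm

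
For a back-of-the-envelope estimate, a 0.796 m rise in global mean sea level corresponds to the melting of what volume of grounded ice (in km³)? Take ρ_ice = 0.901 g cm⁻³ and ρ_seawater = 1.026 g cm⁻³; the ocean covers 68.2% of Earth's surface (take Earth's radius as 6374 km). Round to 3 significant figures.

≈ 3.16×10^5 km³

Required water volume = Δh × A = 0.796 m × 3.48×10^14 m² = 2.772×10^14 m³ = 2.772×10^5 km³.
Ice volume = water volume × ρ_w/ρ_ice = 2.772×10^5 × 1026/901 = 3.16×10^5 km³.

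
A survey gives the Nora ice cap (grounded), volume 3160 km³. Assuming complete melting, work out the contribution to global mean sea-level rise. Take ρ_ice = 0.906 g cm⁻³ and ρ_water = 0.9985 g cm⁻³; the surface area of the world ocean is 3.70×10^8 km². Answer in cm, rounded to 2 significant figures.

≈ 0.77 cm

Nora: 3160 km³ × (906/998.5) = 2867 km³ of water.
Spread over 3.70×10^14 m² of ocean, Δh = 2.867×10^12 / 3.70×10^14 = 7.75×10^-3 m = 0.77 cm.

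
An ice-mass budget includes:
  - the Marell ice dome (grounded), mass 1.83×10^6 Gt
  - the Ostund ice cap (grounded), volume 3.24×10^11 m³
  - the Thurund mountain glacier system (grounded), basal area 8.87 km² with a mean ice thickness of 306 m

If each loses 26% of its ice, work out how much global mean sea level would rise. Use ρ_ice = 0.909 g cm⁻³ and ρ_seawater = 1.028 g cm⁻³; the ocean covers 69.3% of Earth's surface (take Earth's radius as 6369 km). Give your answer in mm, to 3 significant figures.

≈ 1310 mm

Marell: 0.26 × 1.83×10^6 Gt = 4.758×10^17 kg; dividing by ρ_w = 1.028 g cm⁻³ = 1028 kg m⁻³ gives 4.628×10^14 m³ of water.
Ostund: 0.26 × 3.24×10^11 m³ × (909/1028) = 7.449×10^10 m³ of water.
Thurund: ice volume = 8.87 km² × 306 m = 2.714 km³; 0.26 × 2.714 × (909/1028) = 0.6240 km³ of water.
Total added water ≈ 4.629×10^14 m³ over 3.53×10^14 m² → Δh = 1.31 m = 1310 mm.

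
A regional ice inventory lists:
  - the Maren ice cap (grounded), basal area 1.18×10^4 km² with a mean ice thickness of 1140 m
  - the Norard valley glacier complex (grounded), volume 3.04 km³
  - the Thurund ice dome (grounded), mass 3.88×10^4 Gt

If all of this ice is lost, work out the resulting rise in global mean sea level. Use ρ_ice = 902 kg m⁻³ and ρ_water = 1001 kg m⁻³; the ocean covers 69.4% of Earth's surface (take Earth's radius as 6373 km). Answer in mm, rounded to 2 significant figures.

≈ 140 mm

Maren: ice volume = 1.18×10^4 km² × 1140 m = 1.345×10^4 km³; 1.345×10^4 × (902/1001) = 1.212×10^4 km³ of water.
Norard: 3.04 km³ × (902/1001) = 2.739 km³ of water.
Thurund: 3.88×10^4 Gt = 3.880×10^16 kg; dividing by ρ_w = 1001 kg m⁻³ gives 3.876×10^13 m³ of water.
Total added water ≈ 5.089×10^13 m³ over 3.54×10^14 m² → Δh = 0.144 m = 140 mm.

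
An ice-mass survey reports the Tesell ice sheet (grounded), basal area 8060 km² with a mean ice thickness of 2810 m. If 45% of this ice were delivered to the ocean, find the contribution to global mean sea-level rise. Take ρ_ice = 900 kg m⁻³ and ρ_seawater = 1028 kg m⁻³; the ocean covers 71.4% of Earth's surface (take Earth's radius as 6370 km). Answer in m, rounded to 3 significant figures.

Tesell: ice volume = 8060 km² × 2810 m = 2.265×10^4 km³; 0.45 × 2.265×10^4 × (900/1028) = 8923 km³ of water.
Spread over 3.64×10^14 m² of ocean, Δh = 8.923×10^12 / 3.64×10^14 = 0.0245 m.

≈ 0.0245 m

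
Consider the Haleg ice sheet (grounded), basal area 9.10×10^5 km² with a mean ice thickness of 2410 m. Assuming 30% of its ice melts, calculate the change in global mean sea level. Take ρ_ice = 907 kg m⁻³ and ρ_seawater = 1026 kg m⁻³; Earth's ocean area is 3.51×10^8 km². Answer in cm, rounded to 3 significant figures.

≈ 166 cm

Haleg: ice volume = 9.10×10^5 km² × 2410 m = 2.193×10^6 km³; 0.3 × 2.193×10^6 × (907/1026) = 5.816×10^5 km³ of water.
Spread over 3.51×10^14 m² of ocean, Δh = 5.816×10^14 / 3.51×10^14 = 1.66 m = 166 cm.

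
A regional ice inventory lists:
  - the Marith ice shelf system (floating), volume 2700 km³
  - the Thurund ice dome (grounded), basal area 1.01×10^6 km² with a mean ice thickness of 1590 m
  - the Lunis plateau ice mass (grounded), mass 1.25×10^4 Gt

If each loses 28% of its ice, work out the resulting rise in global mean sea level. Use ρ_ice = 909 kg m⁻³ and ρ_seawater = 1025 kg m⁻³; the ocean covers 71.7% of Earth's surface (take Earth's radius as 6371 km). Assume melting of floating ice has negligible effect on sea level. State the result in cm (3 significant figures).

The Marith ice shelf system is floating and already displaces its own weight of water, so its melt adds essentially nothing to sea level.
Thurund: ice volume = 1.01×10^6 km² × 1590 m = 1.606×10^6 km³; 0.28 × 1.606×10^6 × (909/1025) = 3.988×10^5 km³ of water.
Lunis: 0.28 × 1.25×10^4 Gt = 3.500×10^15 kg; dividing by ρ_w = 1025 kg m⁻³ gives 3.415×10^12 m³ of water.
Total added water ≈ 4.022×10^14 m³ over 3.66×10^14 m² → Δh = 1.10 m = 110 cm.

≈ 110 cm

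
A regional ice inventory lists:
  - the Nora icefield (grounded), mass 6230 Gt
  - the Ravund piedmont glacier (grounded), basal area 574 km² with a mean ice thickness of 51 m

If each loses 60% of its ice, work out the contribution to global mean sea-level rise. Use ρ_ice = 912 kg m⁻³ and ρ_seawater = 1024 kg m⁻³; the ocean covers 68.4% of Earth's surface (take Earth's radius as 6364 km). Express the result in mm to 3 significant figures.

Nora: 0.6 × 6230 Gt = 3.738×10^15 kg; dividing by ρ_w = 1024 kg m⁻³ gives 3.650×10^12 m³ of water.
Ravund: ice volume = 574 km² × 51 m = 29.27 km³; 0.6 × 29.27 × (912/1024) = 15.64 km³ of water.
Total added water ≈ 3.666×10^12 m³ over 3.48×10^14 m² → Δh = 0.0105 m = 10.5 mm.

≈ 10.5 mm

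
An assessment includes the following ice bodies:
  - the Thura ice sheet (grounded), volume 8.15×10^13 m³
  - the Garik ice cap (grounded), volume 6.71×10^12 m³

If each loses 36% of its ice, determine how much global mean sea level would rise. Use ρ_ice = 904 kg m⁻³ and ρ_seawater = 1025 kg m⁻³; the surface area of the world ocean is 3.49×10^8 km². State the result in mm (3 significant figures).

Thura: 0.36 × 8.15×10^13 m³ × (904/1025) = 2.588×10^13 m³ of water.
Garik: 0.36 × 6.71×10^12 m³ × (904/1025) = 2.130×10^12 m³ of water.
Total added water ≈ 2.801×10^13 m³ over 3.49×10^14 m² → Δh = 0.0802 m = 80.2 mm.

≈ 80.2 mm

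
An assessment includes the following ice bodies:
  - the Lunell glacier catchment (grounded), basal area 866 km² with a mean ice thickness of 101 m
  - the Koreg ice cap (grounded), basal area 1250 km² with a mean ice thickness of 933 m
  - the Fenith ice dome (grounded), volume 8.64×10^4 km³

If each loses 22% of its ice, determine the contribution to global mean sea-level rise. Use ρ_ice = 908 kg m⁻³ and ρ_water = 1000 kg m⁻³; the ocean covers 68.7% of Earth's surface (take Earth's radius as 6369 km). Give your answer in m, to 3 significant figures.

≈ 0.0500 m

Lunell: ice volume = 866 km² × 101 m = 87.47 km³; 0.22 × 87.47 × (908/1000) = 17.47 km³ of water.
Koreg: ice volume = 1250 km² × 933 m = 1166 km³; 0.22 × 1166 × (908/1000) = 233.0 km³ of water.
Fenith: 0.22 × 8.64×10^4 km³ × (908/1000) = 1.726×10^4 km³ of water.
Total added water ≈ 1.751×10^13 m³ over 3.50×10^14 m² → Δh = 0.0500 m.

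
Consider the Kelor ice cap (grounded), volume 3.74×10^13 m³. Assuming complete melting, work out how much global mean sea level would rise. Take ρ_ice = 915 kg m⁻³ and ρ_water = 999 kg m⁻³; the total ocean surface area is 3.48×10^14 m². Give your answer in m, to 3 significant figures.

Kelor: 3.74×10^13 m³ × (915/999) = 3.426×10^13 m³ of water.
Spread over 3.48×10^14 m² of ocean, Δh = 3.426×10^13 / 3.48×10^14 = 0.0984 m.

≈ 0.0984 m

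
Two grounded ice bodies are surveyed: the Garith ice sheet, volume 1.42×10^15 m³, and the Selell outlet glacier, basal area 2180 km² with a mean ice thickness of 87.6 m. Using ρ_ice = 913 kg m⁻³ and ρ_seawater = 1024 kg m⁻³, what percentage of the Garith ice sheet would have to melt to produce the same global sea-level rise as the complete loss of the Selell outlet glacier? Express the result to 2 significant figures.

≈ 0.013 %

Equal sea-level rise means equal mass of meltwater, i.e. equal mass of ice lost.
Ice mass of Selell: 1.744×10^14 kg; ice mass of Garith: 1.296×10^18 kg.
Fraction required = 1.744×10^14 / 1.296×10^18 = 1.34×10^-4 → 0.013 %.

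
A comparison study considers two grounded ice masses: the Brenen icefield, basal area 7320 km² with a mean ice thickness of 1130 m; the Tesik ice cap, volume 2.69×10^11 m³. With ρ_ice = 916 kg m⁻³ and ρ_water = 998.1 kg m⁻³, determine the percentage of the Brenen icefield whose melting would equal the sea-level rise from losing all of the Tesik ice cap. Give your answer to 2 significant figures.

Equal sea-level rise means equal mass of meltwater, i.e. equal mass of ice lost.
Ice mass of Tesik: 2.464×10^14 kg; ice mass of Brenen: 7.577×10^15 kg.
Fraction required = 2.464×10^14 / 7.577×10^15 = 0.0325 → 3.3 %.

≈ 3.3 %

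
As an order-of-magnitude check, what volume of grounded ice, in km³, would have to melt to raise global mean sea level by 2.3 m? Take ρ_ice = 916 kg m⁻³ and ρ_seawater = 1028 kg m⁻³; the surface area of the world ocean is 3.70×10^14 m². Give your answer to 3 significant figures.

Required water volume = Δh × A = 2.3 m × 3.70×10^14 m² = 8.510×10^14 m³ = 8.510×10^5 km³.
Ice volume = water volume × ρ_w/ρ_ice = 8.510×10^5 × 1028/916 = 9.55×10^5 km³.

≈ 9.55×10^5 km³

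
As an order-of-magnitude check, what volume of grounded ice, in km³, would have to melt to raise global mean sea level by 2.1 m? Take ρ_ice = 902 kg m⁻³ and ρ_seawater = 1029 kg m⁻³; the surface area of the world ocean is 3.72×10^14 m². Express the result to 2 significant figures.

≈ 8.9×10^5 km³

Required water volume = Δh × A = 2.1 m × 3.72×10^14 m² = 7.812×10^14 m³ = 7.812×10^5 km³.
Ice volume = water volume × ρ_w/ρ_ice = 7.812×10^5 × 1029/902 = 8.9×10^5 km³.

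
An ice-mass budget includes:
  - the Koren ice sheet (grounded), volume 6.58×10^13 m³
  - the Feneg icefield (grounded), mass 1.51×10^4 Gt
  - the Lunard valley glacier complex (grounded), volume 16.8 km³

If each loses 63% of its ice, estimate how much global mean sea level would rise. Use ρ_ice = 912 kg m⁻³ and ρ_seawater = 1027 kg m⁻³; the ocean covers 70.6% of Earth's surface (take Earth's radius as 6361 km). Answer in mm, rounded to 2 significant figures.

≈ 130 mm

Koren: 0.63 × 6.58×10^13 m³ × (912/1027) = 3.681×10^13 m³ of water.
Feneg: 0.63 × 1.51×10^4 Gt = 9.513×10^15 kg; dividing by ρ_w = 1027 kg m⁻³ gives 9.263×10^12 m³ of water.
Lunard: 0.63 × 16.8 km³ × (912/1027) = 9.399 km³ of water.
Total added water ≈ 4.608×10^13 m³ over 3.59×10^14 m² → Δh = 0.128 m = 130 mm.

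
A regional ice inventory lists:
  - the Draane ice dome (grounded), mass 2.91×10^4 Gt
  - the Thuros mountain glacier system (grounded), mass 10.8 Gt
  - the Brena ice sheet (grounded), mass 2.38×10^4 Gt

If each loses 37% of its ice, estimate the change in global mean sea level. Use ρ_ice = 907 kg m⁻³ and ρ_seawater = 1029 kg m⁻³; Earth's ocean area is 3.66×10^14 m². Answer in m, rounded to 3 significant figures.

Draane: 0.37 × 2.91×10^4 Gt = 1.077×10^16 kg; dividing by ρ_w = 1029 kg m⁻³ gives 1.046×10^13 m³ of water.
Thuros: 0.37 × 10.8 Gt = 3.996×10^12 kg; dividing by ρ_w = 1029 kg m⁻³ gives 3.883×10^9 m³ of water.
Brena: 0.37 × 2.38×10^4 Gt = 8.806×10^15 kg; dividing by ρ_w = 1029 kg m⁻³ gives 8.558×10^12 m³ of water.
Total added water ≈ 1.903×10^13 m³ over 3.66×10^14 m² → Δh = 0.0520 m.

≈ 0.0520 m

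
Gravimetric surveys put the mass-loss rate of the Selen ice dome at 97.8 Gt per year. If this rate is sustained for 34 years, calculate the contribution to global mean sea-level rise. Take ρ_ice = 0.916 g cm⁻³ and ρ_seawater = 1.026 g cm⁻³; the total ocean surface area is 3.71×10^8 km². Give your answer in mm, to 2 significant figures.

≈ 8.7 mm

Total mass lost = 97.8 Gt/yr × 34 yr = 3325 Gt = 3.325×10^15 kg.
ρ_w = 1.026 g cm⁻³ = 1026 kg m⁻³, so water volume = 3.325×10^15 / 1026 = 3.241×10^12 m³.
Δh = 3.241×10^12 / 3.71×10^14 = 8.74×10^-3 m = 8.7 mm.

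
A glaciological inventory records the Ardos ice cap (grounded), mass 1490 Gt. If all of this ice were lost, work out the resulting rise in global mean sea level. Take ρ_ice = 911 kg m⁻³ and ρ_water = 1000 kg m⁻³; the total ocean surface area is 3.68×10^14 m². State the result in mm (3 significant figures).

Ardos: 1490 Gt = 1.490×10^15 kg; dividing by ρ_w = 1000 kg m⁻³ gives 1.490×10^12 m³ of water.
Spread over 3.68×10^14 m² of ocean, Δh = 1.490×10^12 / 3.68×10^14 = 4.05×10^-3 m = 4.05 mm.

≈ 4.05 mm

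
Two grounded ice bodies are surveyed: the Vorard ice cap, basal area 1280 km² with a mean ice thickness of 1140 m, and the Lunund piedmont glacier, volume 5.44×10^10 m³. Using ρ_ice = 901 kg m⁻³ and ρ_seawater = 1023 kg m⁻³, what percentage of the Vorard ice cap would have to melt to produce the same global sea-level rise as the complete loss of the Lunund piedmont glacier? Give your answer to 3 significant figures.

Equal sea-level rise means equal mass of meltwater, i.e. equal mass of ice lost.
Ice mass of Lunund: 4.901×10^13 kg; ice mass of Vorard: 1.315×10^15 kg.
Fraction required = 4.901×10^13 / 1.315×10^15 = 0.0373 → 3.73 %.

≈ 3.73 %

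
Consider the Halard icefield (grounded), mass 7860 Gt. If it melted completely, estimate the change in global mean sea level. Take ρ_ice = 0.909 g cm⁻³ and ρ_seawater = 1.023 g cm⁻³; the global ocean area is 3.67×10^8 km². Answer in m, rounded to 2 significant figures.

≈ 0.021 m

Halard: 7860 Gt = 7.860×10^15 kg; dividing by ρ_w = 1.023 g cm⁻³ = 1023 kg m⁻³ gives 7.683×10^12 m³ of water.
Spread over 3.67×10^14 m² of ocean, Δh = 7.683×10^12 / 3.67×10^14 = 0.0209 m.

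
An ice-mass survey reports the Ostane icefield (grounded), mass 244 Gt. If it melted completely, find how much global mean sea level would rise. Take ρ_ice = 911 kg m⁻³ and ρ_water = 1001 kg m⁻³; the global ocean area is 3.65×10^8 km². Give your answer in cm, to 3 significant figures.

≈ 0.0668 cm

Ostane: 244 Gt = 2.440×10^14 kg; dividing by ρ_w = 1001 kg m⁻³ gives 2.438×10^11 m³ of water.
Spread over 3.65×10^14 m² of ocean, Δh = 2.438×10^11 / 3.65×10^14 = 6.68×10^-4 m = 0.0668 cm.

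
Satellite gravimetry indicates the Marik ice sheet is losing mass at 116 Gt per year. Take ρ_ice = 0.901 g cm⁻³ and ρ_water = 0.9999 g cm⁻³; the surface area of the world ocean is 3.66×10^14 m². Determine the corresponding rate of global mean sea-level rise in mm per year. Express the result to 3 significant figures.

ρ_w = 0.9999 g cm⁻³ = 999.9 kg m⁻³. Annual water volume added = 116 Gt / ρ_w = 1.160×10^14 kg / 999.9 kg m⁻³ = 1.160×10^11 m³.
Δh per year = 1.160×10^11 / 3.66×10^14 = 3.17×10^-4 m = 0.317 mm.

≈ 0.317 mm/yr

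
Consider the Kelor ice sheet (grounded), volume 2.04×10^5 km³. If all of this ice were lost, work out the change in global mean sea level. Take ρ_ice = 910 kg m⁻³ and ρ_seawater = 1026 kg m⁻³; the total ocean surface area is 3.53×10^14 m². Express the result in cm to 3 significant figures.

≈ 51.3 cm

Kelor: 2.04×10^5 km³ × (910/1026) = 1.809×10^5 km³ of water.
Spread over 3.53×10^14 m² of ocean, Δh = 1.809×10^14 / 3.53×10^14 = 0.513 m = 51.3 cm.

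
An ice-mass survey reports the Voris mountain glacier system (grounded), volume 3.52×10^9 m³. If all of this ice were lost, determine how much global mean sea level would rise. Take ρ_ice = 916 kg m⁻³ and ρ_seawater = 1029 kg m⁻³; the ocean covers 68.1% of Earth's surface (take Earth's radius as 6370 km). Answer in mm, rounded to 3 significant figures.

Voris: 3.52×10^9 m³ × (916/1029) = 3.133×10^9 m³ of water.
Spread over 3.47×10^14 m² of ocean, Δh = 3.133×10^9 / 3.47×10^14 = 9.02×10^-6 m = 9.02×10^-3 mm.

≈ 9.02×10^-3 mm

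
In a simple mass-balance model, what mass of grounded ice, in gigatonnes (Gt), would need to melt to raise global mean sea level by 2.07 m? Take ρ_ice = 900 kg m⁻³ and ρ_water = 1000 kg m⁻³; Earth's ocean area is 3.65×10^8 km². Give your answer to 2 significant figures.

Required water volume = Δh × A = 2.07 m × 3.65×10^14 m² = 7.556×10^14 m³.
ρ_w = 1000 kg m⁻³, so the mass of water = 7.556×10^14 m³ × 1000 kg m⁻³ = 7.556×10^17 kg = 7.6×10^5 Gt (and the same mass of ice, by conservation).

≈ 7.6×10^5 Gt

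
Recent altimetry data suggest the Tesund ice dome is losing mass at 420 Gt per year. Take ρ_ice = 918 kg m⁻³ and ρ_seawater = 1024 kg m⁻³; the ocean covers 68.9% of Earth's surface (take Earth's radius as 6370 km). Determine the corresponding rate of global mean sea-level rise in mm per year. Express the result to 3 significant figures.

ρ_w = 1024 kg m⁻³. Annual water volume added = 420 Gt / ρ_w = 4.200×10^14 kg / 1024 kg m⁻³ = 4.102×10^11 m³.
Δh per year = 4.102×10^11 / 3.51×10^14 = 1.17×10^-3 m = 1.17 mm.

≈ 1.17 mm/yr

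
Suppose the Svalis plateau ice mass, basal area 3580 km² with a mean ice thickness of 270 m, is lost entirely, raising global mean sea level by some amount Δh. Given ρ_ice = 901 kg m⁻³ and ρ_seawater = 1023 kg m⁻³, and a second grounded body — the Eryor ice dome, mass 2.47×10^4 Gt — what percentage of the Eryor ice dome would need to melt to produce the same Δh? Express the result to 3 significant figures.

≈ 3.53 %

Equal sea-level rise means equal mass of meltwater, i.e. equal mass of ice lost.
Ice mass of Svalis: 8.709×10^14 kg; ice mass of Eryor: 2.470×10^16 kg.
Fraction required = 8.709×10^14 / 2.470×10^16 = 0.0353 → 3.53 %.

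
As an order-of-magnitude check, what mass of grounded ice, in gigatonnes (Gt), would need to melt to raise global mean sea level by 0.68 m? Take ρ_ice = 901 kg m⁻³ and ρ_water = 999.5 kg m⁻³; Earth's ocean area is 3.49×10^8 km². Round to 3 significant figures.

≈ 2.37×10^5 Gt

Required water volume = Δh × A = 0.68 m × 3.49×10^14 m² = 2.373×10^14 m³.
ρ_w = 999.5 kg m⁻³, so the mass of water = 2.373×10^14 m³ × 999.5 kg m⁻³ = 2.372×10^17 kg = 2.37×10^5 Gt (and the same mass of ice, by conservation).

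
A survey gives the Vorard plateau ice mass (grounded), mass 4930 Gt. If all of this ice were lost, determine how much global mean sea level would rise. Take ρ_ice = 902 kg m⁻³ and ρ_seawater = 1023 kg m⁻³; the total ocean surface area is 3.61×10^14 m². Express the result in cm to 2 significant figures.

≈ 1.3 cm

Vorard: 4930 Gt = 4.930×10^15 kg; dividing by ρ_w = 1023 kg m⁻³ gives 4.819×10^12 m³ of water.
Spread over 3.61×10^14 m² of ocean, Δh = 4.819×10^12 / 3.61×10^14 = 0.0133 m = 1.3 cm.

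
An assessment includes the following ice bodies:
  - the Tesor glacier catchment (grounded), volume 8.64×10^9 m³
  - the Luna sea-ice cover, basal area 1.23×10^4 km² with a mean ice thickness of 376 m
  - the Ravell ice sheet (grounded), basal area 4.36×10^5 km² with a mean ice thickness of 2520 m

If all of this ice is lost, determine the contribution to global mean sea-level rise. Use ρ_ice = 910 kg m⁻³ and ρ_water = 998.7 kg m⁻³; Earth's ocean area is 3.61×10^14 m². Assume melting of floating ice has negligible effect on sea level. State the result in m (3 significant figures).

≈ 2.77 m

Tesor: 8.64×10^9 m³ × (910/998.7) = 7.873×10^9 m³ of water.
The Luna sea-ice cover is floating and already displaces its own weight of water, so its melt adds essentially nothing to sea level.
Ravell: ice volume = 4.36×10^5 km² × 2520 m = 1.099×10^6 km³; 1.099×10^6 × (910/998.7) = 1.001×10^6 km³ of water.
Total added water ≈ 1.001×10^15 m³ over 3.61×10^14 m² → Δh = 2.77 m.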